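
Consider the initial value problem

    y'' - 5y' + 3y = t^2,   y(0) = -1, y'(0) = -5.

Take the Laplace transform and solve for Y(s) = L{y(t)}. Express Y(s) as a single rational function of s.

Apply the Laplace transform to the equation.
The derivative rules (L{y''} = s^2 Y - s·y(0) - y'(0) and L{y'} = sY - y(0), with y(0) = -1, y'(0) = -5) turn the left side into (s^2 - 5*s + 3)Y - (-s).
The right side is L{t^2} = 2/s^3.
So (s^2 - 5*s + 3)Y = 2/s^3 + (-s).
Solve for Y(s) and write it as one ratio of polynomials.

Y(s) = (-s^4 + 2)/(s^5 - 5*s^4 + 3*s^3)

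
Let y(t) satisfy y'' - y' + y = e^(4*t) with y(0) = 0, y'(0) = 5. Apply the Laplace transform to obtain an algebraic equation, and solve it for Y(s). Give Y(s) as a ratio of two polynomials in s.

Y(s) = (5*s - 19)/(s^3 - 5*s^2 + 5*s - 4)

Take the Laplace transform of both sides.
The derivative rules (L{y''} = s^2 Y - s·y(0) - y'(0) and L{y'} = sY - y(0), with y(0) = 0, y'(0) = 5) turn the left side into (s^2 - s + 1)Y - (5).
The right side is L{e^(4*t)} = 1/(s - 4).
So (s^2 - s + 1)Y = 1/(s - 4) + (5).
Solve for Y(s) and write it as one ratio of polynomials.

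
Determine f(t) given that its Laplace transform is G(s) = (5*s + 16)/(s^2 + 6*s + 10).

Complete the square in the denominator: s^2 + 6*s + 10 = (s + 3)^2 + 1^2.
Split the numerator to match: 5*s + 16 = 5·(s + 3) + 1·1.
Invert each term: 5·(s + 3)/((s + 3)^2 + 1) ↔ 5e^(-3t)cos(t); 1·1/((s + 3)^2 + 1) ↔ e^(-3t)sin(t).

f(t) = exp(-3*t)*sin(t) + 5*exp(-3*t)*cos(t)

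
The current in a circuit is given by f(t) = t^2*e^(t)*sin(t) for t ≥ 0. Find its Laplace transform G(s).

L{sin(t)} = 1/(s^2 + 1).
Multiplying by e^(t) shifts s → s - 1, so L{e^(t)*sin(t)} = 1/((s - 1)^2 + 1).
Then apply L{t^2·g(t)} = (-1)^2 d^2/ds^2[H(s)] with H(s) = 1/((s - 1)^2 + 1):
differentiating 2 times and applying the sign gives 2*(3*s^2 - 6*s + 2)/(s^2 - 2*s + 2)^3.

G(s) = 2*(3*s^2 - 6*s + 2)/(s^2 - 2*s + 2)^3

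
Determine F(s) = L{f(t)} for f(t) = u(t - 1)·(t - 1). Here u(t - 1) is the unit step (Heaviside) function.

By the second shifting theorem, L{u(t - c)·g(t - c)} = e^(-cs)·G(s) with c = 1 and G(s) = L{g(t)}.
L{t} = 1!/s^2 = 1/s^2.

F(s) = exp(-s)/s^2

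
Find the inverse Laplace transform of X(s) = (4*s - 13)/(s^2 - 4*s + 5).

-5*exp(2*t)*sin(t) + 4*exp(2*t)*cos(t)

Complete the square in the denominator: s^2 - 4*s + 5 = (s - 2)^2 + 1^2.
Split the numerator to match: 4*s - 13 = 4·(s - 2) - 5·1.
Invert each term: 4·(s - 2)/((s - 2)^2 + 1) ↔ 4e^(2t)cos(t); -5·1/((s - 2)^2 + 1) ↔ -5e^(2t)sin(t).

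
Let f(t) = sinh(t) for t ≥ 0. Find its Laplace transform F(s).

F(s) = 1/(s^2 - 1)

L{sinh(t)} = 1/(s^2 - 1).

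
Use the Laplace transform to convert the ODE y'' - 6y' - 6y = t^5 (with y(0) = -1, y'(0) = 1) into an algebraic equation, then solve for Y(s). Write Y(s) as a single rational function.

Transform both sides with L{·}.
The derivative rules (L{y''} = s^2 Y - s·y(0) - y'(0) and L{y'} = sY - y(0), with y(0) = -1, y'(0) = 1) turn the left side into (s^2 - 6*s - 6)Y - (-s + 7).
The right side is L{t^5} = 120/s^6.
So (s^2 - 6*s - 6)Y = 120/s^6 + (-s + 7).
Solve for Y(s) and write it as one ratio of polynomials.

Y(s) = (-s^7 + 7*s^6 + 120)/(s^8 - 6*s^7 - 6*s^6)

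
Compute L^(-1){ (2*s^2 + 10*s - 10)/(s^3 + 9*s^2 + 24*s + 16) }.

6*t*exp(-4*t) - 2*exp(-t) + 4*exp(-4*t)

Factor the denominator: s^3 + 9*s^2 + 24*s + 16 = (s + 1)*(s + 4)^2.
Partial fraction decomposition gives [4/(s + 4)] + [6/(s + 4)^2] + [-2/(s + 1)].
Invert each term: 4/(s + 4) ↔ 4e^(-4t); 6/(s + 4)^2 ↔ 6t·e^(-4t); -2/(s + 1) ↔ -2e^(-t).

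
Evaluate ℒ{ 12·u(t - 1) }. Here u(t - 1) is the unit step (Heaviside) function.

12*exp(-s)/s

By the second shifting theorem, L{u(t - c)·g(t - c)} = e^(-cs)·H(s) with c = 1 and H(s) = L{g(t)}.
L{12} = 12/s.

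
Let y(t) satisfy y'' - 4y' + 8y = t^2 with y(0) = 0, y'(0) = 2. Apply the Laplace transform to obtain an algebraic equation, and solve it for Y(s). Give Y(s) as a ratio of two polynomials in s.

Transform both sides with L{·}.
The derivative rules (L{y''} = s^2 Y - s·y(0) - y'(0) and L{y'} = sY - y(0), with y(0) = 0, y'(0) = 2) turn the left side into (s^2 - 4*s + 8)Y - (2).
The right side is L{t^2} = 2/s^3.
So (s^2 - 4*s + 8)Y = 2/s^3 + (2).
Divide through and combine into a single rational function.

Y(s) = (2*s^3 + 2)/(s^5 - 4*s^4 + 8*s^3)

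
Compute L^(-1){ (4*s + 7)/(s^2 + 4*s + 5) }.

-exp(-2*t)*sin(t) + 4*exp(-2*t)*cos(t)

Complete the square in the denominator: s^2 + 4*s + 5 = (s + 2)^2 + 1^2.
Split the numerator to match: 4*s + 7 = 4·(s + 2) - 1·1.
Invert each term: 4·(s + 2)/((s + 2)^2 + 1) ↔ 4e^(-2t)cos(t); -1·1/((s + 2)^2 + 1) ↔ -e^(-2t)sin(t).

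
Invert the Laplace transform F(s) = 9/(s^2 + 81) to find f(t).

f(t) = sin(9*t)

Since L{sin(9t)} = 9/(s^2 + 81), the inverse is sin(9*t).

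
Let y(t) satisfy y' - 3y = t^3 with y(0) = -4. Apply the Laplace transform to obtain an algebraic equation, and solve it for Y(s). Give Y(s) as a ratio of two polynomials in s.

Y(s) = (-4*s^4 + 6)/(s^5 - 3*s^4)

Transform both sides with L{·}.
Using L{y'} = sY - y(0) = sY - (-4), the left side becomes (s - 3)Y - (-4).
The right side is L{t^3} = 6/s^4.
So (s - 3)Y = 6/s^4 + (-4).
Solve for Y(s) and write it as one ratio of polynomials.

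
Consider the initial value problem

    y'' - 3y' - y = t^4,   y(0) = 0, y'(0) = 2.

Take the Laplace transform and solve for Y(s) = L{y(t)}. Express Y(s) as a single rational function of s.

Take the Laplace transform of both sides.
Using L{y''} = s^2 Y - s·y(0) - y'(0) and L{y'} = sY - y(0), with y(0) = 0, y'(0) = 2, the left side becomes (s^2 - 3*s - 1)Y - (2).
The right side is L{t^4} = 24/s^5.
So (s^2 - 3*s - 1)Y = 24/s^5 + (2).
Solve for Y(s) and write it as one ratio of polynomials.

Y(s) = (2*s^5 + 24)/(s^7 - 3*s^6 - s^5)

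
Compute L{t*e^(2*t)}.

L{e^(2t)} = 1/(s - 2).
Then apply L{t·g(t)} = -d/ds[G(s)] with G(s) = 1/(s - 2):
differentiating 1 time and applying the sign gives (s - 2)^(-2).

(s - 2)^(-2)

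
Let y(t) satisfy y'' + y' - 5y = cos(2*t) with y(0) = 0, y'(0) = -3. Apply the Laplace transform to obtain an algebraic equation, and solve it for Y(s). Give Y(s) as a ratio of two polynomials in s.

Apply the Laplace transform to the equation.
Using L{y''} = s^2 Y - s·y(0) - y'(0) and L{y'} = sY - y(0), with y(0) = 0, y'(0) = -3, the left side becomes (s^2 + s - 5)Y - (-3).
The right side is L{cos(2*t)} = s/(s^2 + 4).
So (s^2 + s - 5)Y = s/(s^2 + 4) + (-3).
Isolate Y and clear denominators.

Y(s) = (-3*s^2 + s - 12)/(s^4 + s^3 - s^2 + 4*s - 20)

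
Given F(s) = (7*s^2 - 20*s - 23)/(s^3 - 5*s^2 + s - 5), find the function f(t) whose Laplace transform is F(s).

f(t) = 2*exp(5*t) + 5*sin(t) + 5*cos(t)

Factor the denominator: s^3 - 5*s^2 + s - 5 = (s - 5)*(s^2 + 1).
Partial fraction decomposition gives [2/(s - 5)] + [5*s/(s^2 + 1)] + [5/(s^2 + 1)].
Invert each term: 2/(s - 5) ↔ 2e^(5t); 5·s/(s^2 + 1) ↔ 5cos(t); 5·1/(s^2 + 1) ↔ 5sin(t).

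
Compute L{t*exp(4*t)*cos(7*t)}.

L{cos(7t)} = s/(s^2 + 49).
Multiplying by e^(4t) shifts s → s - 4, so L{exp(4*t)*cos(7*t)} = (s - 4)/((s - 4)^2 + 49).
Then apply L{t·g(t)} = -d/ds[G(s)] with G(s) = (s - 4)/((s - 4)^2 + 49):
differentiating 1 time and applying the sign gives (s - 11)*(s + 3)/(s^2 - 8*s + 65)^2.

(s - 11)*(s + 3)/(s^2 - 8*s + 65)^2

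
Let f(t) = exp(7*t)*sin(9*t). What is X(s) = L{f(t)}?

X(s) = 9/((s - 7)^2 + 81)

L{sin(9t)} = 9/(s^2 + 81).
By the first shifting theorem, multiplying by e^(7t) replaces s with s - 7.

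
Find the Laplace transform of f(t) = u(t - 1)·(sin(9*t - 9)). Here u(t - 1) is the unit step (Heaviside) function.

9*exp(-s)/(s^2 + 81)

By the second shifting theorem, L{u(t - c)·g(t - c)} = e^(-cs)·G(s) with c = 1 and G(s) = L{g(t)}.
L{sin(9t)} = 9/(s^2 + 81).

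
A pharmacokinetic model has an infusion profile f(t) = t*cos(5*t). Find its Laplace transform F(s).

L{cos(5t)} = s/(s^2 + 25).
Then apply L{t·g(t)} = -d/ds[G(s)] with G(s) = s/(s^2 + 25):
differentiating 1 time and applying the sign gives (s - 5)*(s + 5)/(s^2 + 25)^2.

F(s) = (s - 5)*(s + 5)/(s^2 + 25)^2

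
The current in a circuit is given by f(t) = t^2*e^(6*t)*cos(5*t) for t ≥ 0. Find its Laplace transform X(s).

X(s) = 2*(s - 6)*(s^2 - 12*s - 39)/(s^2 - 12*s + 61)^3

L{cos(5t)} = s/(s^2 + 25).
Multiplying by e^(6t) shifts s → s - 6, so L{e^(6*t)*cos(5*t)} = (s - 6)/((s - 6)^2 + 25).
Then apply L{t^2·g(t)} = (-1)^2 d^2/ds^2[G(s)] with G(s) = (s - 6)/((s - 6)^2 + 25):
differentiating 2 times and applying the sign gives 2*(s - 6)*(s^2 - 12*s - 39)/(s^2 - 12*s + 61)^3.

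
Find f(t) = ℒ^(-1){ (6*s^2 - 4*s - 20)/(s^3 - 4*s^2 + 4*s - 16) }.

f(t) = 3*exp(4*t) + 4*sin(2*t) + 3*cos(2*t)

Factor the denominator: s^3 - 4*s^2 + 4*s - 16 = (s - 4)*(s^2 + 4).
Partial fraction decomposition gives [3/(s - 4)] + [3*s/(s^2 + 4)] + [8/(s^2 + 4)].
Invert each term: 3/(s - 4) ↔ 3e^(4t); 3·s/(s^2 + 4) ↔ 3cos(2t); 4·2/(s^2 + 4) ↔ 4sin(2t).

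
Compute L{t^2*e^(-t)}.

2/(s + 1)^3

L{t^2} = 2!/s^3 = 2/s^3.
By the first shifting theorem, multiplying by e^(-t) replaces s with s + 1.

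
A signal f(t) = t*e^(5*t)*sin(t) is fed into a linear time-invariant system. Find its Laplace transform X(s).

X(s) = 2*(s - 5)/(s^2 - 10*s + 26)^2

L{sin(t)} = 1/(s^2 + 1).
Multiplying by e^(5t) shifts s → s - 5, so L{e^(5*t)*sin(t)} = 1/((s - 5)^2 + 1).
Then apply L{t·g(t)} = -d/ds[G(s)] with G(s) = 1/((s - 5)^2 + 1):
differentiating 1 time and applying the sign gives 2*(s - 5)/(s^2 - 10*s + 26)^2.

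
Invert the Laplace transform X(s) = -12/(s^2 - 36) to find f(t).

f(t) = -2*sinh(6*t)

Since L{sinh(6t)} = 6/(s^2 - 36), the inverse is sinh(6*t), scaled by -2.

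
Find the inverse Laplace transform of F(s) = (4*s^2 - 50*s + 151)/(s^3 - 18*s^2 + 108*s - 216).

Factor the denominator: s^3 - 18*s^2 + 108*s - 216 = (s - 6)^3.
Partial fraction decomposition gives [4/(s - 6)] + [-2/(s - 6)^2] + [-5/(s - 6)^3].
Invert each term: 4/(s - 6) ↔ 4e^(6t); -2/(s - 6)^2 ↔ -2t·e^(6t); -5/(s - 6)^3 ↔ (-5/2)t^2·e^(6t).

-5*t^2*exp(6*t)/2 - 2*t*exp(6*t) + 4*exp(6*t)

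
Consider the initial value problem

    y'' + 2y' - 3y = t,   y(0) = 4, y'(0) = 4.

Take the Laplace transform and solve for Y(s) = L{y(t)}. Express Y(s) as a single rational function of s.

Transform both sides with L{·}.
The derivative rules (L{y''} = s^2 Y - s·y(0) - y'(0) and L{y'} = sY - y(0), with y(0) = 4, y'(0) = 4) turn the left side into (s^2 + 2*s - 3)Y - (4*s + 12).
The right side is L{t} = s^(-2).
So (s^2 + 2*s - 3)Y = s^(-2) + (4*s + 12).
Isolate Y and clear denominators.

Y(s) = (4*s^3 + 12*s^2 + 1)/(s^4 + 2*s^3 - 3*s^2)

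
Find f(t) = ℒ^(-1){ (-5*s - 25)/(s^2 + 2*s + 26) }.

Complete the square in the denominator: s^2 + 2*s + 26 = (s + 1)^2 + 5^2.
Split the numerator to match: -5*s - 25 = -5·(s + 1) - 4·5.
Invert each term: -5·(s + 1)/((s + 1)^2 + 25) ↔ -5e^(-t)cos(5t); -4·5/((s + 1)^2 + 25) ↔ -4e^(-t)sin(5t).

f(t) = -4*exp(-t)*sin(5*t) - 5*exp(-t)*cos(5*t)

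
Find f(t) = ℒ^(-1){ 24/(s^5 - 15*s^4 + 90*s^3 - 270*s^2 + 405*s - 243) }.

Rewrite the denominator: s^5 - 15*s^4 + 90*s^3 - 270*s^2 + 405*s - 243 = (s - 3)^5.
The form in (s - 3) signals a first-shifting-theorem factor e^(3t).
Since L{t^4} = 4!/s^5 = 24/s^5, the inverse is t^4*exp(3*t).

f(t) = t^4*exp(3*t)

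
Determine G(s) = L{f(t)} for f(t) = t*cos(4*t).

L{cos(4t)} = s/(s^2 + 16).
Then apply L{t·g(t)} = -d/ds[H(s)] with H(s) = s/(s^2 + 16):
differentiating 1 time and applying the sign gives (s - 4)*(s + 4)/(s^2 + 16)^2.

G(s) = (s - 4)*(s + 4)/(s^2 + 16)^2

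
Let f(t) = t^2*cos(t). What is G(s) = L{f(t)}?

G(s) = 2*s*(s^2 - 3)/(s^2 + 1)^3

L{cos(t)} = s/(s^2 + 1).
Then apply L{t^2·g(t)} = (-1)^2 d^2/ds^2[H(s)] with H(s) = s/(s^2 + 1):
differentiating 2 times and applying the sign gives 2*s*(s^2 - 3)/(s^2 + 1)^3.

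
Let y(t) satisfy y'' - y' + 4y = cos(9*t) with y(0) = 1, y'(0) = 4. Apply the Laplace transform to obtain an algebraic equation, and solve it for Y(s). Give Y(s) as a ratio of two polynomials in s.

Y(s) = (s^3 + 3*s^2 + 82*s + 243)/(s^4 - s^3 + 85*s^2 - 81*s + 324)

Take the Laplace transform of both sides.
The derivative rules (L{y''} = s^2 Y - s·y(0) - y'(0) and L{y'} = sY - y(0), with y(0) = 1, y'(0) = 4) turn the left side into (s^2 - s + 4)Y - (s + 3).
The right side is L{cos(9*t)} = s/(s^2 + 81).
So (s^2 - s + 4)Y = s/(s^2 + 81) + (s + 3).
Solve for Y(s) and write it as one ratio of polynomials.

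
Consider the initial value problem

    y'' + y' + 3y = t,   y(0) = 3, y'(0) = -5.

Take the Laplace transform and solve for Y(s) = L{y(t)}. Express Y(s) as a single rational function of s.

Apply the Laplace transform to the equation.
Using L{y''} = s^2 Y - s·y(0) - y'(0) and L{y'} = sY - y(0), with y(0) = 3, y'(0) = -5, the left side becomes (s^2 + s + 3)Y - (3*s - 2).
The right side is L{t} = s^(-2).
So (s^2 + s + 3)Y = s^(-2) + (3*s - 2).
Solve for Y(s) and write it as one ratio of polynomials.

Y(s) = (3*s^3 - 2*s^2 + 1)/(s^4 + s^3 + 3*s^2)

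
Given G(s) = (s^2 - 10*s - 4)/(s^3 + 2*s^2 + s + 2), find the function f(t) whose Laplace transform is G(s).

f(t) = -4*sin(t) - 3*cos(t) + 4*exp(-2*t)

Factor the denominator: s^3 + 2*s^2 + s + 2 = (s + 2)*(s^2 + 1).
Partial fraction decomposition gives [4/(s + 2)] + [-3*s/(s^2 + 1)] + [-4/(s^2 + 1)].
Invert each term: 4/(s + 2) ↔ 4e^(-2t); -3·s/(s^2 + 1) ↔ -3cos(t); -4·1/(s^2 + 1) ↔ -4sin(t).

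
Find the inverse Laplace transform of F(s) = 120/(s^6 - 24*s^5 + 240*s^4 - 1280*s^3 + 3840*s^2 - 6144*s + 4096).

Rewrite the denominator: s^6 - 24*s^5 + 240*s^4 - 1280*s^3 + 3840*s^2 - 6144*s + 4096 = (s - 4)^6.
The form in (s - 4) signals a first-shifting-theorem factor e^(4t).
Since L{t^5} = 5!/s^6 = 120/s^6, the inverse is t^5*e^(4*t).

t^5*exp(4*t)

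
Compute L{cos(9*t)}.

L{cos(9t)} = s/(s^2 + 81).

s/(s^2 + 81)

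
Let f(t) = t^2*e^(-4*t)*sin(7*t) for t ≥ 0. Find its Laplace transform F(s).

F(s) = 14*(3*s^2 + 24*s - 1)/(s^2 + 8*s + 65)^3

L{sin(7t)} = 7/(s^2 + 49).
Multiplying by e^(-4t) shifts s → s + 4, so L{e^(-4*t)*sin(7*t)} = 7/((s + 4)^2 + 49).
Then apply L{t^2·g(t)} = (-1)^2 d^2/ds^2[G(s)] with G(s) = 7/((s + 4)^2 + 49):
differentiating 2 times and applying the sign gives 14*(3*s^2 + 24*s - 1)/(s^2 + 8*s + 65)^3.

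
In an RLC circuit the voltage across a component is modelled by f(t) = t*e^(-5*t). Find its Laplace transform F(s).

F(s) = (s + 5)^(-2)

L{t} = 1!/s^2 = 1/s^2.
By the first shifting theorem, multiplying by e^(-5t) replaces s with s + 5.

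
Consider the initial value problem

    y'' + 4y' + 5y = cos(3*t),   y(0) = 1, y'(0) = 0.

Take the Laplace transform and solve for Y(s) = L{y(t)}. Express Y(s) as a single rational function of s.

Y(s) = (s^3 + 4*s^2 + 10*s + 36)/(s^4 + 4*s^3 + 14*s^2 + 36*s + 45)

Take the Laplace transform of both sides.
With L{y''} = s^2 Y - s·y(0) - y'(0) and L{y'} = sY - y(0), with y(0) = 1, y'(0) = 0: the LHS transforms to (s^2 + 4*s + 5)Y - (s + 4).
The right side is L{cos(3*t)} = s/(s^2 + 9).
So (s^2 + 4*s + 5)Y = s/(s^2 + 9) + (s + 4).
Isolate Y and clear denominators.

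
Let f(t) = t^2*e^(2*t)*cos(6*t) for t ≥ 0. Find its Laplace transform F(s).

L{cos(6t)} = s/(s^2 + 36).
Multiplying by e^(2t) shifts s → s - 2, so L{e^(2*t)*cos(6*t)} = (s - 2)/((s - 2)^2 + 36).
Then apply L{t^2·g(t)} = (-1)^2 d^2/ds^2[G(s)] with G(s) = (s - 2)/((s - 2)^2 + 36):
differentiating 2 times and applying the sign gives 2*(s - 2)*(s^2 - 4*s - 104)/(s^2 - 4*s + 40)^3.

F(s) = 2*(s - 2)*(s^2 - 4*s - 104)/(s^2 - 4*s + 40)^3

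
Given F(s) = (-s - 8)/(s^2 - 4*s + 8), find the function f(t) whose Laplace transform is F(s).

f(t) = -5*exp(2*t)*sin(2*t) - exp(2*t)*cos(2*t)

Complete the square in the denominator: s^2 - 4*s + 8 = (s - 2)^2 + 2^2.
Split the numerator to match: -s - 8 = -1·(s - 2) - 5·2.
Invert each term: -1·(s - 2)/((s - 2)^2 + 4) ↔ -e^(2t)cos(2t); -5·2/((s - 2)^2 + 4) ↔ -5e^(2t)sin(2t).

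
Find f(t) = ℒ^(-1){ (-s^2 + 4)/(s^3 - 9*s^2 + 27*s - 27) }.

f(t) = -5*t^2*exp(3*t)/2 - 6*t*exp(3*t) - exp(3*t)

Factor the denominator: s^3 - 9*s^2 + 27*s - 27 = (s - 3)^3.
Partial fraction decomposition gives [-1/(s - 3)] + [-6/(s - 3)^2] + [-5/(s - 3)^3].
Invert each term: -1/(s - 3) ↔ -e^(3t); -6/(s - 3)^2 ↔ -6t·e^(3t); -5/(s - 3)^3 ↔ (-5/2)t^2·e^(3t).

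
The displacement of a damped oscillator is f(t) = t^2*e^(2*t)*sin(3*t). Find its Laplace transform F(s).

F(s) = 18*(s^2 - 4*s + 1)/(s^2 - 4*s + 13)^3

L{sin(3t)} = 3/(s^2 + 9).
Multiplying by e^(2t) shifts s → s - 2, so L{e^(2*t)*sin(3*t)} = 3/((s - 2)^2 + 9).
Then apply L{t^2·g(t)} = (-1)^2 d^2/ds^2[G(s)] with G(s) = 3/((s - 2)^2 + 9):
differentiating 2 times and applying the sign gives 18*(s^2 - 4*s + 1)/(s^2 - 4*s + 13)^3.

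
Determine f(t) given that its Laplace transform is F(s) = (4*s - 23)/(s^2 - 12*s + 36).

f(t) = t*exp(6*t) + 4*exp(6*t)

Factor the denominator: s^2 - 12*s + 36 = (s - 6)^2.
Partial fraction decomposition gives [4/(s - 6)] + [(s - 6)^(-2)].
Invert each term: 4/(s - 6) ↔ 4e^(6t); 1/(s - 6)^2 ↔ t·e^(6t).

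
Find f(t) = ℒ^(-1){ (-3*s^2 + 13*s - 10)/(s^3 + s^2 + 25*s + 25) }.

f(t) = 3*sin(5*t) - 2*cos(5*t) - exp(-t)

Factor the denominator: s^3 + s^2 + 25*s + 25 = (s + 1)*(s^2 + 25).
Partial fraction decomposition gives [-1/(s + 1)] + [-2*s/(s^2 + 25)] + [15/(s^2 + 25)].
Invert each term: -1/(s + 1) ↔ -e^(-t); -2·s/(s^2 + 25) ↔ -2cos(5t); 3·5/(s^2 + 25) ↔ 3sin(5t).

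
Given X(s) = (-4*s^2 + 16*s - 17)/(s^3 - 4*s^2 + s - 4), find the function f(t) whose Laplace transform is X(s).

Factor the denominator: s^3 - 4*s^2 + s - 4 = (s - 4)*(s^2 + 1).
Partial fraction decomposition gives [-1/(s - 4)] + [-3*s/(s^2 + 1)] + [4/(s^2 + 1)].
Invert each term: -1/(s - 4) ↔ -e^(4t); -3·s/(s^2 + 1) ↔ -3cos(t); 4·1/(s^2 + 1) ↔ 4sin(t).

f(t) = -exp(4*t) + 4*sin(t) - 3*cos(t)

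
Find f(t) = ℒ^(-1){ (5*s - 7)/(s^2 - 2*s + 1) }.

Factor the denominator: s^2 - 2*s + 1 = (s - 1)^2.
Partial fraction decomposition gives [5/(s - 1)] + [-2/(s - 1)^2].
Invert each term: 5/(s - 1) ↔ 5e^(t); -2/(s - 1)^2 ↔ -2t·e^(t).

f(t) = -2*t*exp(t) + 5*exp(t)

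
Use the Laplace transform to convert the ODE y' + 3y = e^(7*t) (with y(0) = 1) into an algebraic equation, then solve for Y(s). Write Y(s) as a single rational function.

Y(s) = (s - 6)/(s^2 - 4*s - 21)

Apply the Laplace transform to the equation.
With L{y'} = sY - y(0) = sY - 1: the LHS transforms to (s + 3)Y - (1).
The right side is L{e^(7*t)} = 1/(s - 7).
So (s + 3)Y = 1/(s - 7) + (1).
Divide through and combine into a single rational function.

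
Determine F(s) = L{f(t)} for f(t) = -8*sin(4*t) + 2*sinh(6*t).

F(s) = -32/(s^2 + 16) + 12/(s^2 - 36)

The transform is linear, so treat each term independently.
(-8)·[L{sin(4t)} = 4/(s^2 + 16)]; (2)·[L{sinh(6t)} = 6/(s^2 - 36)].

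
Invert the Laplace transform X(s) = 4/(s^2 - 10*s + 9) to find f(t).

f(t) = exp(5*t)*sinh(4*t)

Rewrite the denominator: s^2 - 10*s + 9 = (s - 5)^2 - 16.
The form in (s - 5) signals a first-shifting-theorem factor e^(5t).
Since L{sinh(4t)} = 4/(s^2 - 16), the inverse is exp(5*t)*sinh(4*t).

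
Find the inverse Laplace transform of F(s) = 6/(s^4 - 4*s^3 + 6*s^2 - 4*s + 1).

Rewrite the denominator: s^4 - 4*s^3 + 6*s^2 - 4*s + 1 = (s - 1)^4.
The form in (s - 1) signals a first-shifting-theorem factor e^(t).
Since L{t^3} = 3!/s^4 = 6/s^4, the inverse is t^3*e^(t).

t^3*exp(t)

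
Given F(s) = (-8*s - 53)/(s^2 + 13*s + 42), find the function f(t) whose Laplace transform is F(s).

f(t) = -5*exp(-6*t) - 3*exp(-7*t)

Factor the denominator: s^2 + 13*s + 42 = (s + 6)*(s + 7).
Partial fraction decomposition gives [-5/(s + 6)] + [-3/(s + 7)].
Invert each term: -5/(s + 6) ↔ -5e^(-6t); -3/(s + 7) ↔ -3e^(-7t).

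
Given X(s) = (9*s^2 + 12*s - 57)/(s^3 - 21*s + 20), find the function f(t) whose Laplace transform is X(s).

f(t) = 5*exp(4*t) + 2*exp(t) + 2*exp(-5*t)

Factor the denominator: s^3 - 21*s + 20 = (s - 4)*(s - 1)*(s + 5).
Partial fraction decomposition gives [5/(s - 4)] + [2/(s + 5)] + [2/(s - 1)].
Invert each term: 5/(s - 4) ↔ 5e^(4t); 2/(s + 5) ↔ 2e^(-5t); 2/(s - 1) ↔ 2e^(t).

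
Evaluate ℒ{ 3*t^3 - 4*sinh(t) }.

-4/(s^2 - 1) + 18/s^4

Apply the Laplace transform termwise.
(-4)·[L{sinh(t)} = 1/(s^2 - 1)]; (3)·[L{t^3} = 3!/s^4 = 6/s^4].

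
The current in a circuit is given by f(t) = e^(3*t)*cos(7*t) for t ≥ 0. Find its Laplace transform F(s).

L{cos(7t)} = s/(s^2 + 49).
By the first shifting theorem, multiplying by e^(3t) replaces s with s - 3.

F(s) = (s - 3)/((s - 3)^2 + 49)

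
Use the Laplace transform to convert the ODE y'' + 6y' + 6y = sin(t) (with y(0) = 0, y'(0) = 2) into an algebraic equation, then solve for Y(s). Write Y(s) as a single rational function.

Y(s) = (2*s^2 + 3)/(s^4 + 6*s^3 + 7*s^2 + 6*s + 6)

Laplace-transform each side.
The derivative rules (L{y''} = s^2 Y - s·y(0) - y'(0) and L{y'} = sY - y(0), with y(0) = 0, y'(0) = 2) turn the left side into (s^2 + 6*s + 6)Y - (2).
The right side is L{sin(t)} = 1/(s^2 + 1).
So (s^2 + 6*s + 6)Y = 1/(s^2 + 1) + (2).
Isolate Y and clear denominators.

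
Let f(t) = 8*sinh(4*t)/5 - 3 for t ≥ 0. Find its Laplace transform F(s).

F(s) = 32/(5*(s^2 - 16)) - 3/s

By linearity of the Laplace transform, transform each term separately.
(8/5)·[L{sinh(4t)} = 4/(s^2 - 16)]; L{-3} = -3/s.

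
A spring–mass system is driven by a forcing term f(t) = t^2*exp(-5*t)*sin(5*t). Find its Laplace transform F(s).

F(s) = 10*(3*s^2 + 30*s + 50)/(s^2 + 10*s + 50)^3

L{sin(5t)} = 5/(s^2 + 25).
Multiplying by e^(-5t) shifts s → s + 5, so L{exp(-5*t)*sin(5*t)} = 5/((s + 5)^2 + 25).
Then apply L{t^2·g(t)} = (-1)^2 d^2/ds^2[G(s)] with G(s) = 5/((s + 5)^2 + 25):
differentiating 2 times and applying the sign gives 10*(3*s^2 + 30*s + 50)/(s^2 + 10*s + 50)^3.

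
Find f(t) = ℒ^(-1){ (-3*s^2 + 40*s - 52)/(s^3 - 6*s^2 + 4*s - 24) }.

Factor the denominator: s^3 - 6*s^2 + 4*s - 24 = (s - 6)*(s^2 + 4).
Partial fraction decomposition gives [2/(s - 6)] + [-5*s/(s^2 + 4)] + [10/(s^2 + 4)].
Invert each term: 2/(s - 6) ↔ 2e^(6t); -5·s/(s^2 + 4) ↔ -5cos(2t); 5·2/(s^2 + 4) ↔ 5sin(2t).

f(t) = 2*exp(6*t) + 5*sin(2*t) - 5*cos(2*t)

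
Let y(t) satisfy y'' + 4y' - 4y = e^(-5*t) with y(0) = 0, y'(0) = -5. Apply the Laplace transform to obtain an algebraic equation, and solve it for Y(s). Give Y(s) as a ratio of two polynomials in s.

Y(s) = (-5*s - 24)/(s^3 + 9*s^2 + 16*s - 20)

Take the Laplace transform of both sides.
Using L{y''} = s^2 Y - s·y(0) - y'(0) and L{y'} = sY - y(0), with y(0) = 0, y'(0) = -5, the left side becomes (s^2 + 4*s - 4)Y - (-5).
The right side is L{e^(-5*t)} = 1/(s + 5).
So (s^2 + 4*s - 4)Y = 1/(s + 5) + (-5).
Solve for Y(s) and write it as one ratio of polynomials.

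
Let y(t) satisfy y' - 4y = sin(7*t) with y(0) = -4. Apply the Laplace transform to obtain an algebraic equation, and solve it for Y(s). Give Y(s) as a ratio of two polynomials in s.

Laplace-transform each side.
Using L{y'} = sY - y(0) = sY - (-4), the left side becomes (s - 4)Y - (-4).
The right side is L{sin(7*t)} = 7/(s^2 + 49).
So (s - 4)Y = 7/(s^2 + 49) + (-4).
Solve for Y(s) and write it as one ratio of polynomials.

Y(s) = (-4*s^2 - 189)/(s^3 - 4*s^2 + 49*s - 196)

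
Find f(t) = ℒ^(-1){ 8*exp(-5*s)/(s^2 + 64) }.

f(t) = Heaviside(t - 5)*(sin(8*t - 40))

The factor e^(-5s) signals a time shift by c = 5 (second shifting theorem).
L{sin(8t)} = 8/(s^2 + 64), so L^-1{8/(s^2 + 64)} = sin(8*t).
Hence the inverse is u(t - 5) times that function evaluated at t - 5.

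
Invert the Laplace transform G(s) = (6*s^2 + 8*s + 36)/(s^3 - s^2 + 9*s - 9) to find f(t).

Factor the denominator: s^3 - s^2 + 9*s - 9 = (s - 1)*(s^2 + 9).
Partial fraction decomposition gives [5/(s - 1)] + [s/(s^2 + 9)] + [9/(s^2 + 9)].
Invert each term: 5/(s - 1) ↔ 5e^(t); 1·s/(s^2 + 9) ↔ cos(3t); 3·3/(s^2 + 9) ↔ 3sin(3t).

f(t) = 5*exp(t) + 3*sin(3*t) + cos(3*t)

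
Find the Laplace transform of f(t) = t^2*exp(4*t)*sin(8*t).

L{sin(8t)} = 8/(s^2 + 64).
Multiplying by e^(4t) shifts s → s - 4, so L{exp(4*t)*sin(8*t)} = 8/((s - 4)^2 + 64).
Then apply L{t^2·g(t)} = (-1)^2 d^2/ds^2[G(s)] with G(s) = 8/((s - 4)^2 + 64):
differentiating 2 times and applying the sign gives 16*(3*s^2 - 24*s - 16)/(s^2 - 8*s + 80)^3.

16*(3*s^2 - 24*s - 16)/(s^2 - 8*s + 80)^3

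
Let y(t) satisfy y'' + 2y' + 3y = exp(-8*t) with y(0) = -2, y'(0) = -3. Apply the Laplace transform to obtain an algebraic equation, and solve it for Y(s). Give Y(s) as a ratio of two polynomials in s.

Laplace-transform each side.
With L{y''} = s^2 Y - s·y(0) - y'(0) and L{y'} = sY - y(0), with y(0) = -2, y'(0) = -3: the LHS transforms to (s^2 + 2*s + 3)Y - (-2*s - 7).
The right side is L{exp(-8*t)} = 1/(s + 8).
So (s^2 + 2*s + 3)Y = 1/(s + 8) + (-2*s - 7).
Isolate Y and clear denominators.

Y(s) = (-2*s^2 - 23*s - 55)/(s^3 + 10*s^2 + 19*s + 24)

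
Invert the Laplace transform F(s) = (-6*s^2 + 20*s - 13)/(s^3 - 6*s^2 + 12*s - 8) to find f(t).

Factor the denominator: s^3 - 6*s^2 + 12*s - 8 = (s - 2)^3.
Partial fraction decomposition gives [-6/(s - 2)] + [-4/(s - 2)^2] + [3/(s - 2)^3].
Invert each term: -6/(s - 2) ↔ -6e^(2t); -4/(s - 2)^2 ↔ -4t·e^(2t); 3/(s - 2)^3 ↔ (3/2)t^2·e^(2t).

f(t) = 3*t^2*exp(2*t)/2 - 4*t*exp(2*t) - 6*exp(2*t)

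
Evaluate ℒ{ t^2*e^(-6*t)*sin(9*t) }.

L{sin(9t)} = 9/(s^2 + 81).
Multiplying by e^(-6t) shifts s → s + 6, so L{e^(-6*t)*sin(9*t)} = 9/((s + 6)^2 + 81).
Then apply L{t^2·g(t)} = (-1)^2 d^2/ds^2[G(s)] with G(s) = 9/((s + 6)^2 + 81):
differentiating 2 times and applying the sign gives 54*(s^2 + 12*s + 9)/(s^2 + 12*s + 117)^3.

54*(s^2 + 12*s + 9)/(s^2 + 12*s + 117)^3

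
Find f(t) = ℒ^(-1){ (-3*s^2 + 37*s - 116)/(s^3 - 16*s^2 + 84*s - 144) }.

f(t) = -t*exp(6*t) + exp(6*t) - 4*exp(4*t)

Factor the denominator: s^3 - 16*s^2 + 84*s - 144 = (s - 6)^2*(s - 4).
Partial fraction decomposition gives [1/(s - 6)] + [-1/(s - 6)^2] + [-4/(s - 4)].
Invert each term: 1/(s - 6) ↔ e^(6t); -1/(s - 6)^2 ↔ -t·e^(6t); -4/(s - 4) ↔ -4e^(4t).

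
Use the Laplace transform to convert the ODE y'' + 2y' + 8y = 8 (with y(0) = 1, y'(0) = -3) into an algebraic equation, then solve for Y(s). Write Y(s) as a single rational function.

Y(s) = (s^2 - s + 8)/(s^3 + 2*s^2 + 8*s)

Laplace-transform each side.
With L{y''} = s^2 Y - s·y(0) - y'(0) and L{y'} = sY - y(0), with y(0) = 1, y'(0) = -3: the LHS transforms to (s^2 + 2*s + 8)Y - (s - 1).
The right side is L{8} = 8/s.
So (s^2 + 2*s + 8)Y = 8/s + (s - 1).
Solve for Y(s) and write it as one ratio of polynomials.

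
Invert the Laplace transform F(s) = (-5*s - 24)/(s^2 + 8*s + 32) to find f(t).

f(t) = -exp(-4*t)*sin(4*t) - 5*exp(-4*t)*cos(4*t)

Complete the square in the denominator: s^2 + 8*s + 32 = (s + 4)^2 + 4^2.
Split the numerator to match: -5*s - 24 = -5·(s + 4) - 1·4.
Invert each term: -5·(s + 4)/((s + 4)^2 + 16) ↔ -5e^(-4t)cos(4t); -1·4/((s + 4)^2 + 16) ↔ -e^(-4t)sin(4t).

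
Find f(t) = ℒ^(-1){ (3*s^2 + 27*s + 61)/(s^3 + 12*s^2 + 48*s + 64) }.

Factor the denominator: s^3 + 12*s^2 + 48*s + 64 = (s + 4)^3.
Partial fraction decomposition gives [3/(s + 4)] + [3/(s + 4)^2] + [(s + 4)^(-3)].
Invert each term: 3/(s + 4) ↔ 3e^(-4t); 3/(s + 4)^2 ↔ 3t·e^(-4t); 1/(s + 4)^3 ↔ (1/2)t^2·e^(-4t).

f(t) = t^2*exp(-4*t)/2 + 3*t*exp(-4*t) + 3*exp(-4*t)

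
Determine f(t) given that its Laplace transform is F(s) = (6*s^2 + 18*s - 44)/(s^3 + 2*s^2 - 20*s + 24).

Factor the denominator: s^3 + 2*s^2 - 20*s + 24 = (s - 2)^2*(s + 6).
Partial fraction decomposition gives [5/(s - 2)] + [2/(s - 2)^2] + [1/(s + 6)].
Invert each term: 5/(s - 2) ↔ 5e^(2t); 2/(s - 2)^2 ↔ 2t·e^(2t); 1/(s + 6) ↔ e^(-6t).

f(t) = 2*t*exp(2*t) + 5*exp(2*t) + exp(-6*t)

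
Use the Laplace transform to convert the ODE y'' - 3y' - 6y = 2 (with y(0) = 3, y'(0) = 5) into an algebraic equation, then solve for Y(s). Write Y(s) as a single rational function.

Y(s) = (3*s^2 - 4*s + 2)/(s^3 - 3*s^2 - 6*s)

Take the Laplace transform of both sides.
With L{y''} = s^2 Y - s·y(0) - y'(0) and L{y'} = sY - y(0), with y(0) = 3, y'(0) = 5: the LHS transforms to (s^2 - 3*s - 6)Y - (3*s - 4).
The right side is L{2} = 2/s.
So (s^2 - 3*s - 6)Y = 2/s + (3*s - 4).
Solve for Y(s) and write it as one ratio of polynomials.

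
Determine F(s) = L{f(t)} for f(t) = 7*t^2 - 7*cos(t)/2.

The transform is linear, so treat each term independently.
(7)·[L{t^2} = 2!/s^3 = 2/s^3]; (-7/2)·[L{cos(t)} = s/(s^2 + 1)].

F(s) = -7*s/(2*(s^2 + 1)) + 14/s^3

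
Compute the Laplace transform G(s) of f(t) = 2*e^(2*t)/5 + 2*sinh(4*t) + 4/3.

G(s) = 8/(s^2 - 16) + 2/(5*(s - 2)) + 4/(3*s)

The transform is linear, so treat each term independently.
L{4/3} = (4/3)/s; (2)·[L{sinh(4t)} = 4/(s^2 - 16)]; (2/5)·[L{e^(2t)} = 1/(s - 2)].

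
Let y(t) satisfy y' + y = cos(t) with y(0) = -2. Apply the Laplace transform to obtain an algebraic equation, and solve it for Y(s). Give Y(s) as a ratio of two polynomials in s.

Take the Laplace transform of both sides.
Using L{y'} = sY - y(0) = sY - (-2), the left side becomes (s + 1)Y - (-2).
The right side is L{cos(t)} = s/(s^2 + 1).
So (s + 1)Y = s/(s^2 + 1) + (-2).
Divide through and combine into a single rational function.

Y(s) = (-2*s^2 + s - 2)/(s^3 + s^2 + s + 1)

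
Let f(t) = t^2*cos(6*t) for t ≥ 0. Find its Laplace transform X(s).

L{cos(6t)} = s/(s^2 + 36).
Then apply L{t^2·g(t)} = (-1)^2 d^2/ds^2[G(s)] with G(s) = s/(s^2 + 36):
differentiating 2 times and applying the sign gives 2*s*(s^2 - 108)/(s^2 + 36)^3.

X(s) = 2*s*(s^2 - 108)/(s^2 + 36)^3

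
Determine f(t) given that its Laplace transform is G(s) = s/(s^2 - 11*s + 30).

Factor the denominator: s^2 - 11*s + 30 = (s - 6)*(s - 5).
Partial fraction decomposition gives [-5/(s - 5)] + [6/(s - 6)].
Invert each term: -5/(s - 5) ↔ -5e^(5t); 6/(s - 6) ↔ 6e^(6t).

f(t) = 6*exp(6*t) - 5*exp(5*t)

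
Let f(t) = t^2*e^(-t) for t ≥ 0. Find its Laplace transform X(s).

X(s) = 2/(s + 1)^3

L{e^(-t)} = 1/(s + 1).
Then apply L{t^2·g(t)} = (-1)^2 d^2/ds^2[G(s)] with G(s) = 1/(s + 1):
differentiating 2 times and applying the sign gives 2/(s + 1)^3.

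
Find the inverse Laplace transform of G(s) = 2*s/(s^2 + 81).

Since L{cos(9t)} = s/(s^2 + 81), the inverse is cos(9*t), scaled by 2.

2*cos(9*t)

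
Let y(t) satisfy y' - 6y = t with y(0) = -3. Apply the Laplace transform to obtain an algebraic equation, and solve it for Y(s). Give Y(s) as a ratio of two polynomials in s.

Y(s) = (-3*s^2 + 1)/(s^3 - 6*s^2)

Take the Laplace transform of both sides.
With L{y'} = sY - y(0) = sY - (-3): the LHS transforms to (s - 6)Y - (-3).
The right side is L{t} = s^(-2).
So (s - 6)Y = s^(-2) + (-3).
Isolate Y and clear denominators.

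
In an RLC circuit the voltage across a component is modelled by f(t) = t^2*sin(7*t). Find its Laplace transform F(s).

F(s) = 14*(3*s^2 - 49)/(s^2 + 49)^3

L{sin(7t)} = 7/(s^2 + 49).
Then apply L{t^2·g(t)} = (-1)^2 d^2/ds^2[G(s)] with G(s) = 7/(s^2 + 49):
differentiating 2 times and applying the sign gives 14*(3*s^2 - 49)/(s^2 + 49)^3.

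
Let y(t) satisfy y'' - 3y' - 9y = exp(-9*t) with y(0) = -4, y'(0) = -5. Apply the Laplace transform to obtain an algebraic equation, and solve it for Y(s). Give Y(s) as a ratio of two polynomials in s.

Take the Laplace transform of both sides.
Using L{y''} = s^2 Y - s·y(0) - y'(0) and L{y'} = sY - y(0), with y(0) = -4, y'(0) = -5, the left side becomes (s^2 - 3*s - 9)Y - (-4*s + 7).
The right side is L{exp(-9*t)} = 1/(s + 9).
So (s^2 - 3*s - 9)Y = 1/(s + 9) + (-4*s + 7).
Divide through and combine into a single rational function.

Y(s) = (-4*s^2 - 29*s + 64)/(s^3 + 6*s^2 - 36*s - 81)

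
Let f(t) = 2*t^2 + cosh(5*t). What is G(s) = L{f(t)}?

G(s) = s/(s^2 - 25) + 4/s^3

Apply the Laplace transform termwise.
L{cosh(5t)} = s/(s^2 - 25); (2)·[L{t^2} = 2!/s^3 = 2/s^3].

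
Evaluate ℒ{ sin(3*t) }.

L{sin(3t)} = 3/(s^2 + 9).

3/(s^2 + 9)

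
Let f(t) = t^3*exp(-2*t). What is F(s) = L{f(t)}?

L{t^3} = 3!/s^4 = 6/s^4.
By the first shifting theorem, multiplying by e^(-2t) replaces s with s + 2.

F(s) = 6/(s + 2)^4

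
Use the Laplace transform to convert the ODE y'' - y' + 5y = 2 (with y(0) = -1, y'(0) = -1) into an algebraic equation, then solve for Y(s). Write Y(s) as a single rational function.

Laplace-transform each side.
The derivative rules (L{y''} = s^2 Y - s·y(0) - y'(0) and L{y'} = sY - y(0), with y(0) = -1, y'(0) = -1) turn the left side into (s^2 - s + 5)Y - (-s).
The right side is L{2} = 2/s.
So (s^2 - s + 5)Y = 2/s + (-s).
Solve for Y(s) and write it as one ratio of polynomials.

Y(s) = (-s^2 + 2)/(s^3 - s^2 + 5*s)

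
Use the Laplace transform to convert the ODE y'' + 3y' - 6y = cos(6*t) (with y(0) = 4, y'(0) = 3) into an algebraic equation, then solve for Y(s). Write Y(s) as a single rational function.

Take the Laplace transform of both sides.
The derivative rules (L{y''} = s^2 Y - s·y(0) - y'(0) and L{y'} = sY - y(0), with y(0) = 4, y'(0) = 3) turn the left side into (s^2 + 3*s - 6)Y - (4*s + 15).
The right side is L{cos(6*t)} = s/(s^2 + 36).
So (s^2 + 3*s - 6)Y = s/(s^2 + 36) + (4*s + 15).
Solve for Y(s) and write it as one ratio of polynomials.

Y(s) = (4*s^3 + 15*s^2 + 145*s + 540)/(s^4 + 3*s^3 + 30*s^2 + 108*s - 216)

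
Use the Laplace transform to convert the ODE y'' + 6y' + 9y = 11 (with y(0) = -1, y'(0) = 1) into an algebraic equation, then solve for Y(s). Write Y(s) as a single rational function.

Transform both sides with L{·}.
With L{y''} = s^2 Y - s·y(0) - y'(0) and L{y'} = sY - y(0), with y(0) = -1, y'(0) = 1: the LHS transforms to (s^2 + 6*s + 9)Y - (-s - 5).
The right side is L{11} = 11/s.
So (s^2 + 6*s + 9)Y = 11/s + (-s - 5).
Isolate Y and clear denominators.

Y(s) = (-s^2 - 5*s + 11)/(s^3 + 6*s^2 + 9*s)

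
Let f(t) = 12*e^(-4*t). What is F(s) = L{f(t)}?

F(s) = 12/(s + 4)

L{12} = 12/s.
By the first shifting theorem, multiplying by e^(-4t) replaces s with s + 4.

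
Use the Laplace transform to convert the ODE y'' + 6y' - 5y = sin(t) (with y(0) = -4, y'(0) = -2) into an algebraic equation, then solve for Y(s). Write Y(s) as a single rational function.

Apply the Laplace transform to the equation.
With L{y''} = s^2 Y - s·y(0) - y'(0) and L{y'} = sY - y(0), with y(0) = -4, y'(0) = -2: the LHS transforms to (s^2 + 6*s - 5)Y - (-4*s - 26).
The right side is L{sin(t)} = 1/(s^2 + 1).
So (s^2 + 6*s - 5)Y = 1/(s^2 + 1) + (-4*s - 26).
Divide through and combine into a single rational function.

Y(s) = (-4*s^3 - 26*s^2 - 4*s - 25)/(s^4 + 6*s^3 - 4*s^2 + 6*s - 5)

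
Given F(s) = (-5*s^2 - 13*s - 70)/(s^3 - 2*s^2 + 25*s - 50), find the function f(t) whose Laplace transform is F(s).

Factor the denominator: s^3 - 2*s^2 + 25*s - 50 = (s - 2)*(s^2 + 25).
Partial fraction decomposition gives [-4/(s - 2)] + [-s/(s^2 + 25)] + [-15/(s^2 + 25)].
Invert each term: -4/(s - 2) ↔ -4e^(2t); -1·s/(s^2 + 25) ↔ -cos(5t); -3·5/(s^2 + 25) ↔ -3sin(5t).

f(t) = -4*exp(2*t) - 3*sin(5*t) - cos(5*t)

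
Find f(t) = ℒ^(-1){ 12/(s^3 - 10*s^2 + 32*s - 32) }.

Factor the denominator: s^3 - 10*s^2 + 32*s - 32 = (s - 4)^2*(s - 2).
Partial fraction decomposition gives [-3/(s - 4)] + [6/(s - 4)^2] + [3/(s - 2)].
Invert each term: -3/(s - 4) ↔ -3e^(4t); 6/(s - 4)^2 ↔ 6t·e^(4t); 3/(s - 2) ↔ 3e^(2t).

f(t) = 6*t*exp(4*t) - 3*exp(4*t) + 3*exp(2*t)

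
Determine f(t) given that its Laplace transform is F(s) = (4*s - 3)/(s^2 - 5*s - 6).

f(t) = 3*exp(6*t) + exp(-t)

Factor the denominator: s^2 - 5*s - 6 = (s - 6)*(s + 1).
Partial fraction decomposition gives [1/(s + 1)] + [3/(s - 6)].
Invert each term: 1/(s + 1) ↔ e^(-t); 3/(s - 6) ↔ 3e^(6t).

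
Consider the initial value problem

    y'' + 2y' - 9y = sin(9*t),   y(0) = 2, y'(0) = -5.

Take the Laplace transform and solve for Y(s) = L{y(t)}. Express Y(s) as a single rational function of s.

Transform both sides with L{·}.
With L{y''} = s^2 Y - s·y(0) - y'(0) and L{y'} = sY - y(0), with y(0) = 2, y'(0) = -5: the LHS transforms to (s^2 + 2*s - 9)Y - (2*s - 1).
The right side is L{sin(9*t)} = 9/(s^2 + 81).
So (s^2 + 2*s - 9)Y = 9/(s^2 + 81) + (2*s - 1).
Solve for Y(s) and write it as one ratio of polynomials.

Y(s) = (2*s^3 - s^2 + 162*s - 72)/(s^4 + 2*s^3 + 72*s^2 + 162*s - 729)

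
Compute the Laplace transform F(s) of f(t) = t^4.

L{t^4} = 4!/s^5 = 24/s^5.

F(s) = 24/s^5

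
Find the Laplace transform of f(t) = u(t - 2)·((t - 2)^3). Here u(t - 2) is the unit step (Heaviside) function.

6*exp(-2*s)/s^4

By the second shifting theorem, L{u(t - c)·g(t - c)} = e^(-cs)·G(s) with c = 2 and G(s) = L{g(t)}.
L{t^3} = 3!/s^4 = 6/s^4.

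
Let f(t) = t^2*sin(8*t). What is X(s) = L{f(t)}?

L{sin(8t)} = 8/(s^2 + 64).
Then apply L{t^2·g(t)} = (-1)^2 d^2/ds^2[G(s)] with G(s) = 8/(s^2 + 64):
differentiating 2 times and applying the sign gives 16*(3*s^2 - 64)/(s^2 + 64)^3.

X(s) = 16*(3*s^2 - 64)/(s^2 + 64)^3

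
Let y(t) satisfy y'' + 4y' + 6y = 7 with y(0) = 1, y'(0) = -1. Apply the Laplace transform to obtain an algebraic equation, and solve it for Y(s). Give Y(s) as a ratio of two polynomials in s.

Y(s) = (s^2 + 3*s + 7)/(s^3 + 4*s^2 + 6*s)

Apply the Laplace transform to the equation.
The derivative rules (L{y''} = s^2 Y - s·y(0) - y'(0) and L{y'} = sY - y(0), with y(0) = 1, y'(0) = -1) turn the left side into (s^2 + 4*s + 6)Y - (s + 3).
The right side is L{7} = 7/s.
So (s^2 + 4*s + 6)Y = 7/s + (s + 3).
Isolate Y and clear denominators.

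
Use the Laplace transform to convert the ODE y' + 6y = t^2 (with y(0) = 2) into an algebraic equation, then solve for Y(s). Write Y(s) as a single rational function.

Y(s) = (2*s^3 + 2)/(s^4 + 6*s^3)

Apply the Laplace transform to the equation.
With L{y'} = sY - y(0) = sY - 2: the LHS transforms to (s + 6)Y - (2).
The right side is L{t^2} = 2/s^3.
So (s + 6)Y = 2/s^3 + (2).
Isolate Y and clear denominators.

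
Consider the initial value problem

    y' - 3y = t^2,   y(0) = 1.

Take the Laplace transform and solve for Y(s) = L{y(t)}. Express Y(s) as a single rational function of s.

Y(s) = (s^3 + 2)/(s^4 - 3*s^3)

Take the Laplace transform of both sides.
With L{y'} = sY - y(0) = sY - 1: the LHS transforms to (s - 3)Y - (1).
The right side is L{t^2} = 2/s^3.
So (s - 3)Y = 2/s^3 + (1).
Solve for Y(s) and write it as one ratio of polynomials.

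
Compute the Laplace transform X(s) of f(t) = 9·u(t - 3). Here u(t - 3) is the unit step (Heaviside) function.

By the second shifting theorem, L{u(t - c)·g(t - c)} = e^(-cs)·G(s) with c = 3 and G(s) = L{g(t)}.
L{9} = 9/s.

X(s) = 9*exp(-3*s)/s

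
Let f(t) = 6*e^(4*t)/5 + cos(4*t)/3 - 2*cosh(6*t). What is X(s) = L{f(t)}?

X(s) = s/(3*(s^2 + 16)) - 2*s/(s^2 - 36) + 6/(5*(s - 4))

The transform is linear, so treat each term independently.
(-2)·[L{cosh(6t)} = s/(s^2 - 36)]; (6/5)·[L{e^(4t)} = 1/(s - 4)]; (1/3)·[L{cos(4t)} = s/(s^2 + 16)].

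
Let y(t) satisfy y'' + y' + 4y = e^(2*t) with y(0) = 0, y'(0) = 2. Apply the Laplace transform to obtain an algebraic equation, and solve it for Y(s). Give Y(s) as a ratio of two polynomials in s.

Y(s) = (2*s - 3)/(s^3 - s^2 + 2*s - 8)

Take the Laplace transform of both sides.
The derivative rules (L{y''} = s^2 Y - s·y(0) - y'(0) and L{y'} = sY - y(0), with y(0) = 0, y'(0) = 2) turn the left side into (s^2 + s + 4)Y - (2).
The right side is L{e^(2*t)} = 1/(s - 2).
So (s^2 + s + 4)Y = 1/(s - 2) + (2).
Isolate Y and clear denominators.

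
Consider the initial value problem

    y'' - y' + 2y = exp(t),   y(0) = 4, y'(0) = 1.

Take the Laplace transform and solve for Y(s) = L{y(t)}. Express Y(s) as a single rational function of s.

Y(s) = (4*s^2 - 7*s + 4)/(s^3 - 2*s^2 + 3*s - 2)

Laplace-transform each side.
Using L{y''} = s^2 Y - s·y(0) - y'(0) and L{y'} = sY - y(0), with y(0) = 4, y'(0) = 1, the left side becomes (s^2 - s + 2)Y - (4*s - 3).
The right side is L{exp(t)} = 1/(s - 1).
So (s^2 - s + 2)Y = 1/(s - 1) + (4*s - 3).
Solve for Y(s) and write it as one ratio of polynomials.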